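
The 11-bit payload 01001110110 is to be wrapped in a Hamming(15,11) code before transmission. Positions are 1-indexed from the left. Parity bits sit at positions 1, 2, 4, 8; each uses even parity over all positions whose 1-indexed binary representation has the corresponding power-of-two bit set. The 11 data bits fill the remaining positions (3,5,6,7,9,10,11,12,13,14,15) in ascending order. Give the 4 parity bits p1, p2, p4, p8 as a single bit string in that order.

0111

Place data bits at non-power-of-two positions: b3=0, b5=1, b6=0, b7=0, b9=1, b10=1, b11=1, b12=0, b13=1, b14=1, b15=0.
p1 = XOR of data positions {3,5,7,9,11,13,15} = 0⊕1⊕0⊕1⊕1⊕1⊕0 = 0
p2 = XOR of data positions {3,6,7,10,11,14,15} = 0⊕0⊕0⊕1⊕1⊕1⊕0 = 1
p4 = XOR of data positions {5,6,7,12,13,14,15} = 1⊕0⊕0⊕0⊕1⊕1⊕0 = 1
p8 = XOR of data positions {9,10,11,12,13,14,15} = 1⊕1⊕1⊕0⊕1⊕1⊕0 = 1
Parity bits p1,p2,p4,p8 = 0111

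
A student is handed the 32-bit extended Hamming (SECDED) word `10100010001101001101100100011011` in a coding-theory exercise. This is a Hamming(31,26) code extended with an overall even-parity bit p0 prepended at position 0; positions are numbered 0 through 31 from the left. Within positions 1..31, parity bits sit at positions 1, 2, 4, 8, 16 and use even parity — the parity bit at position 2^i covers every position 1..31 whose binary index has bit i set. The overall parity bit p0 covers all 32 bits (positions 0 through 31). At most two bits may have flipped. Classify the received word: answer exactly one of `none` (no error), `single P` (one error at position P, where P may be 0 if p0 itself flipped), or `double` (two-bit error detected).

single 31

s1: b1⊕b3⊕b5⊕b7⊕b9⊕b11⊕b13⊕b15⊕b17⊕b19⊕b21⊕b23⊕b25⊕b27⊕b29⊕b31 = 0⊕0⊕0⊕0⊕0⊕1⊕1⊕0⊕1⊕1⊕0⊕1⊕0⊕1⊕0⊕1 = 1
s2: b2⊕b3⊕b6⊕b7⊕b10⊕b11⊕b14⊕b15⊕b18⊕b19⊕b22⊕b23⊕b26⊕b27⊕b30⊕b31 = 1⊕0⊕1⊕0⊕1⊕1⊕0⊕0⊕0⊕1⊕0⊕1⊕0⊕1⊕1⊕1 = 1
s4: b4⊕b5⊕b6⊕b7⊕b12⊕b13⊕b14⊕b15⊕b20⊕b21⊕b22⊕b23⊕b28⊕b29⊕b30⊕b31 = 0⊕0⊕1⊕0⊕0⊕1⊕0⊕0⊕1⊕0⊕0⊕1⊕1⊕0⊕1⊕1 = 1
s8: b8⊕b9⊕b10⊕b11⊕b12⊕b13⊕b14⊕b15⊕b24⊕b25⊕b26⊕b27⊕b28⊕b29⊕b30⊕b31 = 0⊕0⊕1⊕1⊕0⊕1⊕0⊕0⊕0⊕0⊕0⊕1⊕1⊕0⊕1⊕1 = 1
s16: b16⊕b17⊕b18⊕b19⊕b20⊕b21⊕b22⊕b23⊕b24⊕b25⊕b26⊕b27⊕b28⊕b29⊕b30⊕b31 = 1⊕1⊕0⊕1⊕1⊕0⊕0⊕1⊕0⊕0⊕0⊕1⊕1⊕0⊕1⊕1 = 1
Syndrome (s16...s1) = 11111 → position 31.
Overall parity (XOR of all 32 bits, including p0): 1⊕0⊕1⊕0⊕0⊕0⊕1⊕0⊕0⊕0⊕1⊕1⊕0⊕1⊕0⊕0⊕1⊕1⊕0⊕1⊕1⊕0⊕0⊕1⊕0⊕0⊕0⊕1⊕1⊕0⊕1⊕1 = 1
Overall=1, syndrome position=31 → single-bit error at position 31.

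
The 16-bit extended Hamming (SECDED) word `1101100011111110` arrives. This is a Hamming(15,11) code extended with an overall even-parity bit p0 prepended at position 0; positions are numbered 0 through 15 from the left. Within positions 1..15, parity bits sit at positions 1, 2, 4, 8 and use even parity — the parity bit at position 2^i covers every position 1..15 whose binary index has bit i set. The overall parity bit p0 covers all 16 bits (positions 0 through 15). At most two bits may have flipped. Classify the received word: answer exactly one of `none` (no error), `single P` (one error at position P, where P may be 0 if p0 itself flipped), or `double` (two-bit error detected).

s1: b1⊕b3⊕b5⊕b7⊕b9⊕b11⊕b13⊕b15 = 1⊕1⊕0⊕0⊕1⊕1⊕1⊕0 = 1
s2: b2⊕b3⊕b6⊕b7⊕b10⊕b11⊕b14⊕b15 = 0⊕1⊕0⊕0⊕1⊕1⊕1⊕0 = 0
s4: b4⊕b5⊕b6⊕b7⊕b12⊕b13⊕b14⊕b15 = 1⊕0⊕0⊕0⊕1⊕1⊕1⊕0 = 0
s8: b8⊕b9⊕b10⊕b11⊕b12⊕b13⊕b14⊕b15 = 1⊕1⊕1⊕1⊕1⊕1⊕1⊕0 = 1
Syndrome (s8...s1) = 1001 → position 9.
Overall parity (XOR of all 16 bits, including p0): 1⊕1⊕0⊕1⊕1⊕0⊕0⊕0⊕1⊕1⊕1⊕1⊕1⊕1⊕1⊕0 = 1
Overall=1, syndrome position=9 → single-bit error at position 9.

single 9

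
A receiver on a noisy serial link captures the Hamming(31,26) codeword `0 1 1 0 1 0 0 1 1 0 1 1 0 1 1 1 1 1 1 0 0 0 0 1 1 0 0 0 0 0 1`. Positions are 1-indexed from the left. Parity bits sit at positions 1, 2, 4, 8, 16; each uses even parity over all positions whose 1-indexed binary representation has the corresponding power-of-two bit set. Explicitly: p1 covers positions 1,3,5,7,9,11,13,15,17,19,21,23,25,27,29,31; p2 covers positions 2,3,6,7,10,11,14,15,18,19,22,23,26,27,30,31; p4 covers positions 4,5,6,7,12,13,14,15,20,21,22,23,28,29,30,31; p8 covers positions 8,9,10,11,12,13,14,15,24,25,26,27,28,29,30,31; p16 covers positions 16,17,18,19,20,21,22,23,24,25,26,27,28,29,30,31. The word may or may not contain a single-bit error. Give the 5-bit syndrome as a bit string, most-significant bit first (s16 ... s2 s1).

s1: b1⊕b3⊕b5⊕b7⊕b9⊕b11⊕b13⊕b15⊕b17⊕b19⊕b21⊕b23⊕b25⊕b27⊕b29⊕b31 = 0⊕1⊕1⊕0⊕1⊕1⊕0⊕1⊕1⊕1⊕0⊕0⊕1⊕0⊕0⊕1 = 1
s2: b2⊕b3⊕b6⊕b7⊕b10⊕b11⊕b14⊕b15⊕b18⊕b19⊕b22⊕b23⊕b26⊕b27⊕b30⊕b31 = 1⊕1⊕0⊕0⊕0⊕1⊕1⊕1⊕1⊕1⊕0⊕0⊕0⊕0⊕0⊕1 = 0
s4: b4⊕b5⊕b6⊕b7⊕b12⊕b13⊕b14⊕b15⊕b20⊕b21⊕b22⊕b23⊕b28⊕b29⊕b30⊕b31 = 0⊕1⊕0⊕0⊕1⊕0⊕1⊕1⊕0⊕0⊕0⊕0⊕0⊕0⊕0⊕1 = 1
s8: b8⊕b9⊕b10⊕b11⊕b12⊕b13⊕b14⊕b15⊕b24⊕b25⊕b26⊕b27⊕b28⊕b29⊕b30⊕b31 = 1⊕1⊕0⊕1⊕1⊕0⊕1⊕1⊕1⊕1⊕0⊕0⊕0⊕0⊕0⊕1 = 1
s16: b16⊕b17⊕b18⊕b19⊕b20⊕b21⊕b22⊕b23⊕b24⊕b25⊕b26⊕b27⊕b28⊕b29⊕b30⊕b31 = 1⊕1⊕1⊕1⊕0⊕0⊕0⊕0⊕1⊕1⊕0⊕0⊕0⊕0⊕0⊕1 = 1
Syndrome (s16...s1) = 11101 → position 29.

11101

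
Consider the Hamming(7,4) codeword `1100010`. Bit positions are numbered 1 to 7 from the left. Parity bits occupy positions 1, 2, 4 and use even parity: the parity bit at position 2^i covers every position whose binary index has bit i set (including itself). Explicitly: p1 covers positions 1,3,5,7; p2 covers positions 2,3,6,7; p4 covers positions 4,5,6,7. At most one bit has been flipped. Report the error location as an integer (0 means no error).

s1: b1⊕b3⊕b5⊕b7 = 1⊕0⊕0⊕0 = 1
s2: b2⊕b3⊕b6⊕b7 = 1⊕0⊕1⊕0 = 0
s4: b4⊕b5⊕b6⊕b7 = 0⊕0⊕1⊕0 = 1
Syndrome (s4...s1) = 101 → position 5.

5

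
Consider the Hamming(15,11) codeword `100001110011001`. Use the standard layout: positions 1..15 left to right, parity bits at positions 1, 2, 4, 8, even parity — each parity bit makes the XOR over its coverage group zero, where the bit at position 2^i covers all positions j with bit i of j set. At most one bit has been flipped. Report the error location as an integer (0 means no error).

0

s1: b1⊕b3⊕b5⊕b7⊕b9⊕b11⊕b13⊕b15 = 1⊕0⊕0⊕1⊕0⊕1⊕0⊕1 = 0
s2: b2⊕b3⊕b6⊕b7⊕b10⊕b11⊕b14⊕b15 = 0⊕0⊕1⊕1⊕0⊕1⊕0⊕1 = 0
s4: b4⊕b5⊕b6⊕b7⊕b12⊕b13⊕b14⊕b15 = 0⊕0⊕1⊕1⊕1⊕0⊕0⊕1 = 0
s8: b8⊕b9⊕b10⊕b11⊕b12⊕b13⊕b14⊕b15 = 1⊕0⊕0⊕1⊕1⊕0⊕0⊕1 = 0
Syndrome (s8...s1) = 0000 → position 0 (no error).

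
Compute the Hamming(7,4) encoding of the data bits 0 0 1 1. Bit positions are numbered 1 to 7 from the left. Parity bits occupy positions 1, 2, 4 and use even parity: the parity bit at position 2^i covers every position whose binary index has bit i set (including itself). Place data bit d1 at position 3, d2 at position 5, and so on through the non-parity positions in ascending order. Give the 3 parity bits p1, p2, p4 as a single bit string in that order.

Place data bits at non-power-of-two positions: b3=0, b5=0, b6=1, b7=1.
p1 = XOR of data positions {3,5,7} = 0⊕0⊕1 = 1
p2 = XOR of data positions {3,6,7} = 0⊕1⊕1 = 0
p4 = XOR of data positions {5,6,7} = 0⊕1⊕1 = 0
Parity bits p1,p2,p4 = 100

100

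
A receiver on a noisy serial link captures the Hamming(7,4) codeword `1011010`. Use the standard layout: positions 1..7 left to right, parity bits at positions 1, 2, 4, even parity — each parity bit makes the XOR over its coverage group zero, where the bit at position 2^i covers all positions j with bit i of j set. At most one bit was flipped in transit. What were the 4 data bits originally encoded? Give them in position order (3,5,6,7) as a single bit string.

1010

s1: b1⊕b3⊕b5⊕b7 = 1⊕1⊕0⊕0 = 0
s2: b2⊕b3⊕b6⊕b7 = 0⊕1⊕1⊕0 = 0
s4: b4⊕b5⊕b6⊕b7 = 1⊕0⊕1⊕0 = 0
Syndrome (s4...s1) = 000 → position 0 (no error).
No correction needed.
Data bits at positions 3,5,6,7: 1010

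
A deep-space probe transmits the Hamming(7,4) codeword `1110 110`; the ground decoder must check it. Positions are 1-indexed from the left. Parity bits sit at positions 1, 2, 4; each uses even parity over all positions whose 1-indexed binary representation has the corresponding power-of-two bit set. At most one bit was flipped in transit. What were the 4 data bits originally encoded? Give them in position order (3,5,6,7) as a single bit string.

s1: b1⊕b3⊕b5⊕b7 = 1⊕1⊕1⊕0 = 1
s2: b2⊕b3⊕b6⊕b7 = 1⊕1⊕1⊕0 = 1
s4: b4⊕b5⊕b6⊕b7 = 0⊕1⊕1⊕0 = 0
Syndrome (s4...s1) = 011 → position 3.
Flip bit 3: corrected codeword = 1100110
Data bits at positions 3,5,6,7: 0110

0110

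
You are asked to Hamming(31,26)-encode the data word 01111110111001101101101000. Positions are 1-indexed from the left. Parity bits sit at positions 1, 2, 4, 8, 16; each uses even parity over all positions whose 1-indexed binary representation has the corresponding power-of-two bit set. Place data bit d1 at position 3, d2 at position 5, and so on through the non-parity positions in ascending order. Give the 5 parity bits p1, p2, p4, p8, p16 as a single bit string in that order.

10011

Place data bits at non-power-of-two positions: b3=0, b5=1, b6=1, b7=1, b9=1, b10=1, b11=1, b12=0, b13=1, b14=1, b15=1, b17=0, b18=0, b19=1, b20=1, b21=0, b22=1, b23=1, b24=0, b25=1, b26=1, b27=0, b28=1, b29=0, b30=0, b31=0.
p1 = XOR of data positions {3,5,7,9,11,13,15,17,19,21,23,25,27,29,31} = 0⊕1⊕1⊕1⊕1⊕1⊕1⊕0⊕1⊕0⊕1⊕1⊕0⊕0⊕0 = 1
p2 = XOR of data positions {3,6,7,10,11,14,15,18,19,22,23,26,27,30,31} = 0⊕1⊕1⊕1⊕1⊕1⊕1⊕0⊕1⊕1⊕1⊕1⊕0⊕0⊕0 = 0
p4 = XOR of data positions {5,6,7,12,13,14,15,20,21,22,23,28,29,30,31} = 1⊕1⊕1⊕0⊕1⊕1⊕1⊕1⊕0⊕1⊕1⊕1⊕0⊕0⊕0 = 0
p8 = XOR of data positions {9,10,11,12,13,14,15,24,25,26,27,28,29,30,31} = 1⊕1⊕1⊕0⊕1⊕1⊕1⊕0⊕1⊕1⊕0⊕1⊕0⊕0⊕0 = 1
p16 = XOR of data positions {17,18,19,20,21,22,23,24,25,26,27,28,29,30,31} = 0⊕0⊕1⊕1⊕0⊕1⊕1⊕0⊕1⊕1⊕0⊕1⊕0⊕0⊕0 = 1
Parity bits p1,p2,p4,p8,p16 = 10011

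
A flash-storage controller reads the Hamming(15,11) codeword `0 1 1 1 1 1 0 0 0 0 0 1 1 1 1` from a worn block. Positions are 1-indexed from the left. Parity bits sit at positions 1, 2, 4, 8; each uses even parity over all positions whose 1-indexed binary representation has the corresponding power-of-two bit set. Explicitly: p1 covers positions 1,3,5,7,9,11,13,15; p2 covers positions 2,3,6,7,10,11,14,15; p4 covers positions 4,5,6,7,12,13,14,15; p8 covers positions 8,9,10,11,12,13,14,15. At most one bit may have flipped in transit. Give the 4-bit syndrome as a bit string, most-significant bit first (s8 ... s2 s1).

s1: b1⊕b3⊕b5⊕b7⊕b9⊕b11⊕b13⊕b15 = 0⊕1⊕1⊕0⊕0⊕0⊕1⊕1 = 0
s2: b2⊕b3⊕b6⊕b7⊕b10⊕b11⊕b14⊕b15 = 1⊕1⊕1⊕0⊕0⊕0⊕1⊕1 = 1
s4: b4⊕b5⊕b6⊕b7⊕b12⊕b13⊕b14⊕b15 = 1⊕1⊕1⊕0⊕1⊕1⊕1⊕1 = 1
s8: b8⊕b9⊕b10⊕b11⊕b12⊕b13⊕b14⊕b15 = 0⊕0⊕0⊕0⊕1⊕1⊕1⊕1 = 0
Syndrome (s8...s1) = 0110 → position 6.

0110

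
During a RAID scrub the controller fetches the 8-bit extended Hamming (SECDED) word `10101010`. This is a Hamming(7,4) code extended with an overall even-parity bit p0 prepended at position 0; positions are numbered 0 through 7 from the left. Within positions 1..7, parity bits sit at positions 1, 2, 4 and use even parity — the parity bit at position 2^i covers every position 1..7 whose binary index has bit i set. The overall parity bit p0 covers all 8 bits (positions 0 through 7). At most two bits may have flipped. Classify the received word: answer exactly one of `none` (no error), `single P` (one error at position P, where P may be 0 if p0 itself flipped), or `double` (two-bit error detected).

s1: b1⊕b3⊕b5⊕b7 = 0⊕0⊕0⊕0 = 0
s2: b2⊕b3⊕b6⊕b7 = 1⊕0⊕1⊕0 = 0
s4: b4⊕b5⊕b6⊕b7 = 1⊕0⊕1⊕0 = 0
Syndrome (s4...s1) = 000 → position 0 (no error).
Overall parity (XOR of all 8 bits, including p0): 1⊕0⊕1⊕0⊕1⊕0⊕1⊕0 = 0
Overall=0, syndrome position=0 → no error.

none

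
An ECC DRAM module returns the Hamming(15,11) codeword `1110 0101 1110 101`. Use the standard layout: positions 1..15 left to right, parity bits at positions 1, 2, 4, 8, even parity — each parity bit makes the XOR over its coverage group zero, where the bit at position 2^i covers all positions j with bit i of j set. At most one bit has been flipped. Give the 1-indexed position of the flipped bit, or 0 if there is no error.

4

s1: b1⊕b3⊕b5⊕b7⊕b9⊕b11⊕b13⊕b15 = 1⊕1⊕0⊕0⊕1⊕1⊕1⊕1 = 0
s2: b2⊕b3⊕b6⊕b7⊕b10⊕b11⊕b14⊕b15 = 1⊕1⊕1⊕0⊕1⊕1⊕0⊕1 = 0
s4: b4⊕b5⊕b6⊕b7⊕b12⊕b13⊕b14⊕b15 = 0⊕0⊕1⊕0⊕0⊕1⊕0⊕1 = 1
s8: b8⊕b9⊕b10⊕b11⊕b12⊕b13⊕b14⊕b15 = 1⊕1⊕1⊕1⊕0⊕1⊕0⊕1 = 0
Syndrome (s8...s1) = 0100 → position 4.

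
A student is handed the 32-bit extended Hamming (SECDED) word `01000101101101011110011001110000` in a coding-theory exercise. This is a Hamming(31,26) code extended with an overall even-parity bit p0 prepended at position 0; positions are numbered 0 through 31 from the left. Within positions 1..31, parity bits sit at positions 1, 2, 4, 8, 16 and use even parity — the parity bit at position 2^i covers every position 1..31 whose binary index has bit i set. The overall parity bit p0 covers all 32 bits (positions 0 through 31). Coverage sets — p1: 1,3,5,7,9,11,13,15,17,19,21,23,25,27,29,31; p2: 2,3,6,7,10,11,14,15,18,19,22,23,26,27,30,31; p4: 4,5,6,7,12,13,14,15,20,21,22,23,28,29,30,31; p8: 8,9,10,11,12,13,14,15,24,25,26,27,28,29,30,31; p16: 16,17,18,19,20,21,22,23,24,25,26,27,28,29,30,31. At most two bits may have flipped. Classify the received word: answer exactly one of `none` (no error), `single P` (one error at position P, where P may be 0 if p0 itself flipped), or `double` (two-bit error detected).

none

s1: b1⊕b3⊕b5⊕b7⊕b9⊕b11⊕b13⊕b15⊕b17⊕b19⊕b21⊕b23⊕b25⊕b27⊕b29⊕b31 = 1⊕0⊕1⊕1⊕0⊕1⊕1⊕1⊕1⊕0⊕1⊕0⊕1⊕1⊕0⊕0 = 0
s2: b2⊕b3⊕b6⊕b7⊕b10⊕b11⊕b14⊕b15⊕b18⊕b19⊕b22⊕b23⊕b26⊕b27⊕b30⊕b31 = 0⊕0⊕0⊕1⊕1⊕1⊕0⊕1⊕1⊕0⊕1⊕0⊕1⊕1⊕0⊕0 = 0
s4: b4⊕b5⊕b6⊕b7⊕b12⊕b13⊕b14⊕b15⊕b20⊕b21⊕b22⊕b23⊕b28⊕b29⊕b30⊕b31 = 0⊕1⊕0⊕1⊕0⊕1⊕0⊕1⊕0⊕1⊕1⊕0⊕0⊕0⊕0⊕0 = 0
s8: b8⊕b9⊕b10⊕b11⊕b12⊕b13⊕b14⊕b15⊕b24⊕b25⊕b26⊕b27⊕b28⊕b29⊕b30⊕b31 = 1⊕0⊕1⊕1⊕0⊕1⊕0⊕1⊕0⊕1⊕1⊕1⊕0⊕0⊕0⊕0 = 0
s16: b16⊕b17⊕b18⊕b19⊕b20⊕b21⊕b22⊕b23⊕b24⊕b25⊕b26⊕b27⊕b28⊕b29⊕b30⊕b31 = 1⊕1⊕1⊕0⊕0⊕1⊕1⊕0⊕0⊕1⊕1⊕1⊕0⊕0⊕0⊕0 = 0
Syndrome (s16...s1) = 00000 → position 0 (no error).
Overall parity (XOR of all 32 bits, including p0): 0⊕1⊕0⊕0⊕0⊕1⊕0⊕1⊕1⊕0⊕1⊕1⊕0⊕1⊕0⊕1⊕1⊕1⊕1⊕0⊕0⊕1⊕1⊕0⊕0⊕1⊕1⊕1⊕0⊕0⊕0⊕0 = 0
Overall=0, syndrome position=0 → no error.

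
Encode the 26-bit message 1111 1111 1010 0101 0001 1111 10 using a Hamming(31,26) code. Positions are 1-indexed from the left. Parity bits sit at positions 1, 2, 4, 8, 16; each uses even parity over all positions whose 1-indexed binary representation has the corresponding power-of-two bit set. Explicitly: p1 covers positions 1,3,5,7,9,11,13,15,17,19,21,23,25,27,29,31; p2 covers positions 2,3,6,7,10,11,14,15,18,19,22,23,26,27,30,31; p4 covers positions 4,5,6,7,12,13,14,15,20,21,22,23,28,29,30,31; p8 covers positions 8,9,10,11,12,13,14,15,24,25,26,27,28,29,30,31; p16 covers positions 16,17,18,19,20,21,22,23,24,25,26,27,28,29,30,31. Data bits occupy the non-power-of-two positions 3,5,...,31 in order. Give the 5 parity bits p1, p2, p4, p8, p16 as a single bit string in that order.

Place data bits at non-power-of-two positions: b3=1, b5=1, b6=1, b7=1, b9=1, b10=1, b11=1, b12=1, b13=1, b14=0, b15=1, b17=0, b18=0, b19=1, b20=0, b21=1, b22=0, b23=0, b24=0, b25=1, b26=1, b27=1, b28=1, b29=1, b30=1, b31=0.
p1 = XOR of data positions {3,5,7,9,11,13,15,17,19,21,23,25,27,29,31} = 1⊕1⊕1⊕1⊕1⊕1⊕1⊕0⊕1⊕1⊕0⊕1⊕1⊕1⊕0 = 0
p2 = XOR of data positions {3,6,7,10,11,14,15,18,19,22,23,26,27,30,31} = 1⊕1⊕1⊕1⊕1⊕0⊕1⊕0⊕1⊕0⊕0⊕1⊕1⊕1⊕0 = 0
p4 = XOR of data positions {5,6,7,12,13,14,15,20,21,22,23,28,29,30,31} = 1⊕1⊕1⊕1⊕1⊕0⊕1⊕0⊕1⊕0⊕0⊕1⊕1⊕1⊕0 = 0
p8 = XOR of data positions {9,10,11,12,13,14,15,24,25,26,27,28,29,30,31} = 1⊕1⊕1⊕1⊕1⊕0⊕1⊕0⊕1⊕1⊕1⊕1⊕1⊕1⊕0 = 0
p16 = XOR of data positions {17,18,19,20,21,22,23,24,25,26,27,28,29,30,31} = 0⊕0⊕1⊕0⊕1⊕0⊕0⊕0⊕1⊕1⊕1⊕1⊕1⊕1⊕0 = 0
Parity bits p1,p2,p4,p8,p16 = 00000

00000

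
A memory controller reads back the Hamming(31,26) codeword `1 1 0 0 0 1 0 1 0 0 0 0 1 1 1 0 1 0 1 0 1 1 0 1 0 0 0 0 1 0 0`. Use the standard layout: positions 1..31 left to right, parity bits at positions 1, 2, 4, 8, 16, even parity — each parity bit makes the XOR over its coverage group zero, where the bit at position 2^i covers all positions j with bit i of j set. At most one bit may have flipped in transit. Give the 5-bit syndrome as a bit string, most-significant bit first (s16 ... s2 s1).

s1: b1⊕b3⊕b5⊕b7⊕b9⊕b11⊕b13⊕b15⊕b17⊕b19⊕b21⊕b23⊕b25⊕b27⊕b29⊕b31 = 1⊕0⊕0⊕0⊕0⊕0⊕1⊕1⊕1⊕1⊕1⊕0⊕0⊕0⊕1⊕0 = 1
s2: b2⊕b3⊕b6⊕b7⊕b10⊕b11⊕b14⊕b15⊕b18⊕b19⊕b22⊕b23⊕b26⊕b27⊕b30⊕b31 = 1⊕0⊕1⊕0⊕0⊕0⊕1⊕1⊕0⊕1⊕1⊕0⊕0⊕0⊕0⊕0 = 0
s4: b4⊕b5⊕b6⊕b7⊕b12⊕b13⊕b14⊕b15⊕b20⊕b21⊕b22⊕b23⊕b28⊕b29⊕b30⊕b31 = 0⊕0⊕1⊕0⊕0⊕1⊕1⊕1⊕0⊕1⊕1⊕0⊕0⊕1⊕0⊕0 = 1
s8: b8⊕b9⊕b10⊕b11⊕b12⊕b13⊕b14⊕b15⊕b24⊕b25⊕b26⊕b27⊕b28⊕b29⊕b30⊕b31 = 1⊕0⊕0⊕0⊕0⊕1⊕1⊕1⊕1⊕0⊕0⊕0⊕0⊕1⊕0⊕0 = 0
s16: b16⊕b17⊕b18⊕b19⊕b20⊕b21⊕b22⊕b23⊕b24⊕b25⊕b26⊕b27⊕b28⊕b29⊕b30⊕b31 = 0⊕1⊕0⊕1⊕0⊕1⊕1⊕0⊕1⊕0⊕0⊕0⊕0⊕1⊕0⊕0 = 0
Syndrome (s16...s1) = 00101 → position 5.

00101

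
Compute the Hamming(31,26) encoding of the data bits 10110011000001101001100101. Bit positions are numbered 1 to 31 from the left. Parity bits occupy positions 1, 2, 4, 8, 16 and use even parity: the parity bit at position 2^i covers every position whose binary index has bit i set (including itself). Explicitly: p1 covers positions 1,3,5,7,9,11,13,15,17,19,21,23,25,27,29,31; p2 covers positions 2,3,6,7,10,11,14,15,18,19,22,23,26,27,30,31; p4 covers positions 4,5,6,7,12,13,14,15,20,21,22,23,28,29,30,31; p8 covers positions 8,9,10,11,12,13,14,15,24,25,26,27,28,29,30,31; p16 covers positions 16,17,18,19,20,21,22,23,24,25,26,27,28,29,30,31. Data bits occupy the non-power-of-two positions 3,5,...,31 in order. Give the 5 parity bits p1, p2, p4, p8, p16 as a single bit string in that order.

10101

Place data bits at non-power-of-two positions: b3=1, b5=0, b6=1, b7=1, b9=0, b10=0, b11=1, b12=1, b13=0, b14=0, b15=0, b17=0, b18=0, b19=1, b20=1, b21=0, b22=1, b23=0, b24=0, b25=1, b26=1, b27=0, b28=0, b29=1, b30=0, b31=1.
p1 = XOR of data positions {3,5,7,9,11,13,15,17,19,21,23,25,27,29,31} = 1⊕0⊕1⊕0⊕1⊕0⊕0⊕0⊕1⊕0⊕0⊕1⊕0⊕1⊕1 = 1
p2 = XOR of data positions {3,6,7,10,11,14,15,18,19,22,23,26,27,30,31} = 1⊕1⊕1⊕0⊕1⊕0⊕0⊕0⊕1⊕1⊕0⊕1⊕0⊕0⊕1 = 0
p4 = XOR of data positions {5,6,7,12,13,14,15,20,21,22,23,28,29,30,31} = 0⊕1⊕1⊕1⊕0⊕0⊕0⊕1⊕0⊕1⊕0⊕0⊕1⊕0⊕1 = 1
p8 = XOR of data positions {9,10,11,12,13,14,15,24,25,26,27,28,29,30,31} = 0⊕0⊕1⊕1⊕0⊕0⊕0⊕0⊕1⊕1⊕0⊕0⊕1⊕0⊕1 = 0
p16 = XOR of data positions {17,18,19,20,21,22,23,24,25,26,27,28,29,30,31} = 0⊕0⊕1⊕1⊕0⊕1⊕0⊕0⊕1⊕1⊕0⊕0⊕1⊕0⊕1 = 1
Parity bits p1,p2,p4,p8,p16 = 10101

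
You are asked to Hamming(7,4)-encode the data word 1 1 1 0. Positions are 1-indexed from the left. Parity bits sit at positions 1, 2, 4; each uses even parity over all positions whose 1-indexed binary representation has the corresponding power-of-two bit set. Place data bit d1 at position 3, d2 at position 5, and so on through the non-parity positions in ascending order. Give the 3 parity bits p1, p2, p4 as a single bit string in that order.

000

Place data bits at non-power-of-two positions: b3=1, b5=1, b6=1, b7=0.
p1 = XOR of data positions {3,5,7} = 1⊕1⊕0 = 0
p2 = XOR of data positions {3,6,7} = 1⊕1⊕0 = 0
p4 = XOR of data positions {5,6,7} = 1⊕1⊕0 = 0
Parity bits p1,p2,p4 = 000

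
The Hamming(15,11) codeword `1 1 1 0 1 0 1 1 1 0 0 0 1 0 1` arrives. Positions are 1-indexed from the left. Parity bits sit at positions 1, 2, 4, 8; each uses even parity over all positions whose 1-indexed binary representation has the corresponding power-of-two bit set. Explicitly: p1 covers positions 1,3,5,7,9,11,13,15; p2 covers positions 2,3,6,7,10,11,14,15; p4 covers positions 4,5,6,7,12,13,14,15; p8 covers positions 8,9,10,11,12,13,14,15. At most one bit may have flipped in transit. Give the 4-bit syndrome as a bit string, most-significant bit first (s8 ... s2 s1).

s1: b1⊕b3⊕b5⊕b7⊕b9⊕b11⊕b13⊕b15 = 1⊕1⊕1⊕1⊕1⊕0⊕1⊕1 = 1
s2: b2⊕b3⊕b6⊕b7⊕b10⊕b11⊕b14⊕b15 = 1⊕1⊕0⊕1⊕0⊕0⊕0⊕1 = 0
s4: b4⊕b5⊕b6⊕b7⊕b12⊕b13⊕b14⊕b15 = 0⊕1⊕0⊕1⊕0⊕1⊕0⊕1 = 0
s8: b8⊕b9⊕b10⊕b11⊕b12⊕b13⊕b14⊕b15 = 1⊕1⊕0⊕0⊕0⊕1⊕0⊕1 = 0
Syndrome (s8...s1) = 0001 → position 1.

0001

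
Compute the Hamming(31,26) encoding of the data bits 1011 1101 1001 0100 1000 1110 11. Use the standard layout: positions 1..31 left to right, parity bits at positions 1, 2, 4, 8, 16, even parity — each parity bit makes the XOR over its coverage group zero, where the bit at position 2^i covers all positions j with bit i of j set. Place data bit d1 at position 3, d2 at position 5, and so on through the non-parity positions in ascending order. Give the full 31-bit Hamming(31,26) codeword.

Place data bits at non-power-of-two positions: b3=1, b5=0, b6=1, b7=1, b9=1, b10=1, b11=0, b12=1, b13=1, b14=0, b15=0, b17=1, b18=0, b19=1, b20=0, b21=0, b22=1, b23=0, b24=0, b25=0, b26=1, b27=1, b28=1, b29=0, b30=1, b31=1.
p1 = XOR of data positions {3,5,7,9,11,13,15,17,19,21,23,25,27,29,31} = 1⊕0⊕1⊕1⊕0⊕1⊕0⊕1⊕1⊕0⊕0⊕0⊕1⊕0⊕1 = 0
p2 = XOR of data positions {3,6,7,10,11,14,15,18,19,22,23,26,27,30,31} = 1⊕1⊕1⊕1⊕0⊕0⊕0⊕0⊕1⊕1⊕0⊕1⊕1⊕1⊕1 = 0
p4 = XOR of data positions {5,6,7,12,13,14,15,20,21,22,23,28,29,30,31} = 0⊕1⊕1⊕1⊕1⊕0⊕0⊕0⊕0⊕1⊕0⊕1⊕0⊕1⊕1 = 0
p8 = XOR of data positions {9,10,11,12,13,14,15,24,25,26,27,28,29,30,31} = 1⊕1⊕0⊕1⊕1⊕0⊕0⊕0⊕0⊕1⊕1⊕1⊕0⊕1⊕1 = 1
p16 = XOR of data positions {17,18,19,20,21,22,23,24,25,26,27,28,29,30,31} = 1⊕0⊕1⊕0⊕0⊕1⊕0⊕0⊕0⊕1⊕1⊕1⊕0⊕1⊕1 = 0
Codeword b1..b31 = 0010011111011000101001000111011

0010011111011000101001000111011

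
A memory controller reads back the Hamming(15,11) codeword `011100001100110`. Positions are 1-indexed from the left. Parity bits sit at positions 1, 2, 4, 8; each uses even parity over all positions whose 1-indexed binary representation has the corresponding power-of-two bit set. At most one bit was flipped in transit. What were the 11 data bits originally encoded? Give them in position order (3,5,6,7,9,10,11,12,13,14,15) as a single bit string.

s1: b1⊕b3⊕b5⊕b7⊕b9⊕b11⊕b13⊕b15 = 0⊕1⊕0⊕0⊕1⊕0⊕1⊕0 = 1
s2: b2⊕b3⊕b6⊕b7⊕b10⊕b11⊕b14⊕b15 = 1⊕1⊕0⊕0⊕1⊕0⊕1⊕0 = 0
s4: b4⊕b5⊕b6⊕b7⊕b12⊕b13⊕b14⊕b15 = 1⊕0⊕0⊕0⊕0⊕1⊕1⊕0 = 1
s8: b8⊕b9⊕b10⊕b11⊕b12⊕b13⊕b14⊕b15 = 0⊕1⊕1⊕0⊕0⊕1⊕1⊕0 = 0
Syndrome (s8...s1) = 0101 → position 5.
Flip bit 5: corrected codeword = 011110001100110
Data bits at positions 3,5,6,7,9,10,11,12,13,14,15: 11001100110

11001100110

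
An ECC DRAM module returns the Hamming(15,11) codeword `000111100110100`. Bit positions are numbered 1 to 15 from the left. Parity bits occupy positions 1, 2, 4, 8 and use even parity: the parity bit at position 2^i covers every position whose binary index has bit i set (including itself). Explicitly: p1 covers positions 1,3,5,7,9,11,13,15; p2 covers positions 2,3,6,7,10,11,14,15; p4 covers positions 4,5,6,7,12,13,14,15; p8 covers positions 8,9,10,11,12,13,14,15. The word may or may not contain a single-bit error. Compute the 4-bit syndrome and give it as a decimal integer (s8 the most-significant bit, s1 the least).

12

s1: b1⊕b3⊕b5⊕b7⊕b9⊕b11⊕b13⊕b15 = 0⊕0⊕1⊕1⊕0⊕1⊕1⊕0 = 0
s2: b2⊕b3⊕b6⊕b7⊕b10⊕b11⊕b14⊕b15 = 0⊕0⊕1⊕1⊕1⊕1⊕0⊕0 = 0
s4: b4⊕b5⊕b6⊕b7⊕b12⊕b13⊕b14⊕b15 = 1⊕1⊕1⊕1⊕0⊕1⊕0⊕0 = 1
s8: b8⊕b9⊕b10⊕b11⊕b12⊕b13⊕b14⊕b15 = 0⊕0⊕1⊕1⊕0⊕1⊕0⊕0 = 1
Syndrome (s8...s1) = 1100 → position 12.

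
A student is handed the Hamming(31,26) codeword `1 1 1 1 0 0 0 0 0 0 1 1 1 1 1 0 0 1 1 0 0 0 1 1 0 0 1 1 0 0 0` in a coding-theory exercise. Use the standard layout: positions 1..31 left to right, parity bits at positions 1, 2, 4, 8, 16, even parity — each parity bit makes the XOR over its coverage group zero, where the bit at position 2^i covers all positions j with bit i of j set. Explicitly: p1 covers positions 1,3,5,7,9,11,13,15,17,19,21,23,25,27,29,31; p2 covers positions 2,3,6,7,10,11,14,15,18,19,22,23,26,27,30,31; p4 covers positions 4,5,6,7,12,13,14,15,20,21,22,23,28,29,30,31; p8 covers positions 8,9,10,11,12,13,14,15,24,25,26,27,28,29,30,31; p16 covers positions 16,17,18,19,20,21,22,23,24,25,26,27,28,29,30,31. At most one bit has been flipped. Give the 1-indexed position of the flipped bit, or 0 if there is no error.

6

s1: b1⊕b3⊕b5⊕b7⊕b9⊕b11⊕b13⊕b15⊕b17⊕b19⊕b21⊕b23⊕b25⊕b27⊕b29⊕b31 = 1⊕1⊕0⊕0⊕0⊕1⊕1⊕1⊕0⊕1⊕0⊕1⊕0⊕1⊕0⊕0 = 0
s2: b2⊕b3⊕b6⊕b7⊕b10⊕b11⊕b14⊕b15⊕b18⊕b19⊕b22⊕b23⊕b26⊕b27⊕b30⊕b31 = 1⊕1⊕0⊕0⊕0⊕1⊕1⊕1⊕1⊕1⊕0⊕1⊕0⊕1⊕0⊕0 = 1
s4: b4⊕b5⊕b6⊕b7⊕b12⊕b13⊕b14⊕b15⊕b20⊕b21⊕b22⊕b23⊕b28⊕b29⊕b30⊕b31 = 1⊕0⊕0⊕0⊕1⊕1⊕1⊕1⊕0⊕0⊕0⊕1⊕1⊕0⊕0⊕0 = 1
s8: b8⊕b9⊕b10⊕b11⊕b12⊕b13⊕b14⊕b15⊕b24⊕b25⊕b26⊕b27⊕b28⊕b29⊕b30⊕b31 = 0⊕0⊕0⊕1⊕1⊕1⊕1⊕1⊕1⊕0⊕0⊕1⊕1⊕0⊕0⊕0 = 0
s16: b16⊕b17⊕b18⊕b19⊕b20⊕b21⊕b22⊕b23⊕b24⊕b25⊕b26⊕b27⊕b28⊕b29⊕b30⊕b31 = 0⊕0⊕1⊕1⊕0⊕0⊕0⊕1⊕1⊕0⊕0⊕1⊕1⊕0⊕0⊕0 = 0
Syndrome (s16...s1) = 00110 → position 6.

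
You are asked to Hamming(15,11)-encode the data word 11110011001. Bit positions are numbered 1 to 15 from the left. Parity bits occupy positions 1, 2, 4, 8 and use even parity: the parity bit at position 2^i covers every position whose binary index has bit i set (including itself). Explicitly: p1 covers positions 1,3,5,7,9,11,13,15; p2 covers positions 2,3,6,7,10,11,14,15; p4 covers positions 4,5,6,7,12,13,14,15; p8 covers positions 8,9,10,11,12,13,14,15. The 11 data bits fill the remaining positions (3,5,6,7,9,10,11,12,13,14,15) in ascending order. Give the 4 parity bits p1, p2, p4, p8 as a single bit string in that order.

1111

Place data bits at non-power-of-two positions: b3=1, b5=1, b6=1, b7=1, b9=0, b10=0, b11=1, b12=1, b13=0, b14=0, b15=1.
p1 = XOR of data positions {3,5,7,9,11,13,15} = 1⊕1⊕1⊕0⊕1⊕0⊕1 = 1
p2 = XOR of data positions {3,6,7,10,11,14,15} = 1⊕1⊕1⊕0⊕1⊕0⊕1 = 1
p4 = XOR of data positions {5,6,7,12,13,14,15} = 1⊕1⊕1⊕1⊕0⊕0⊕1 = 1
p8 = XOR of data positions {9,10,11,12,13,14,15} = 0⊕0⊕1⊕1⊕0⊕0⊕1 = 1
Parity bits p1,p2,p4,p8 = 1111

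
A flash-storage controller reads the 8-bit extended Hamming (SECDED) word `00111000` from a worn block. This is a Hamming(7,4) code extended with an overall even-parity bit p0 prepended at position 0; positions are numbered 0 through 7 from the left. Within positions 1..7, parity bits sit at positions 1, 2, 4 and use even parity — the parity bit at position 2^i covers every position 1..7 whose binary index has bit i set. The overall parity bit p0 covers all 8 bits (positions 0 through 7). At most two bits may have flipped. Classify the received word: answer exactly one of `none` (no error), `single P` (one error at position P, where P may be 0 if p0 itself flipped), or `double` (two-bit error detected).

single 5

s1: b1⊕b3⊕b5⊕b7 = 0⊕1⊕0⊕0 = 1
s2: b2⊕b3⊕b6⊕b7 = 1⊕1⊕0⊕0 = 0
s4: b4⊕b5⊕b6⊕b7 = 1⊕0⊕0⊕0 = 1
Syndrome (s4...s1) = 101 → position 5.
Overall parity (XOR of all 8 bits, including p0): 0⊕0⊕1⊕1⊕1⊕0⊕0⊕0 = 1
Overall=1, syndrome position=5 → single-bit error at position 5.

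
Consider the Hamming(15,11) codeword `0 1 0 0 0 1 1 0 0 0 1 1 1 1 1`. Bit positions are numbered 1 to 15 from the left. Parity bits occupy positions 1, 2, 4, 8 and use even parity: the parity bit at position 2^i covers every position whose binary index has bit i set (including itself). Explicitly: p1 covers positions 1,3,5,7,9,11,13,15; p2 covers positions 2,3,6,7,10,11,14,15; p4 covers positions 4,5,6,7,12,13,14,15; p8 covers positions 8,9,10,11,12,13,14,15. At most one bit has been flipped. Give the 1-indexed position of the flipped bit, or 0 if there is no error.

8

s1: b1⊕b3⊕b5⊕b7⊕b9⊕b11⊕b13⊕b15 = 0⊕0⊕0⊕1⊕0⊕1⊕1⊕1 = 0
s2: b2⊕b3⊕b6⊕b7⊕b10⊕b11⊕b14⊕b15 = 1⊕0⊕1⊕1⊕0⊕1⊕1⊕1 = 0
s4: b4⊕b5⊕b6⊕b7⊕b12⊕b13⊕b14⊕b15 = 0⊕0⊕1⊕1⊕1⊕1⊕1⊕1 = 0
s8: b8⊕b9⊕b10⊕b11⊕b12⊕b13⊕b14⊕b15 = 0⊕0⊕0⊕1⊕1⊕1⊕1⊕1 = 1
Syndrome (s8...s1) = 1000 → position 8.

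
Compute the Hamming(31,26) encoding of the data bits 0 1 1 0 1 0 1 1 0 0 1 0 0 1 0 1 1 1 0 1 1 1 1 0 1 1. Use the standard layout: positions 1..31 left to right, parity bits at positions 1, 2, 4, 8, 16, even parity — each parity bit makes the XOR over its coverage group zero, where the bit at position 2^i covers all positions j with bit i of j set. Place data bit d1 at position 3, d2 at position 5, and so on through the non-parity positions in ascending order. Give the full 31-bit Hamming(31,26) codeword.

0000110010110010001011101111011

Place data bits at non-power-of-two positions: b3=0, b5=1, b6=1, b7=0, b9=1, b10=0, b11=1, b12=1, b13=0, b14=0, b15=1, b17=0, b18=0, b19=1, b20=0, b21=1, b22=1, b23=1, b24=0, b25=1, b26=1, b27=1, b28=1, b29=0, b30=1, b31=1.
p1 = XOR of data positions {3,5,7,9,11,13,15,17,19,21,23,25,27,29,31} = 0⊕1⊕0⊕1⊕1⊕0⊕1⊕0⊕1⊕1⊕1⊕1⊕1⊕0⊕1 = 0
p2 = XOR of data positions {3,6,7,10,11,14,15,18,19,22,23,26,27,30,31} = 0⊕1⊕0⊕0⊕1⊕0⊕1⊕0⊕1⊕1⊕1⊕1⊕1⊕1⊕1 = 0
p4 = XOR of data positions {5,6,7,12,13,14,15,20,21,22,23,28,29,30,31} = 1⊕1⊕0⊕1⊕0⊕0⊕1⊕0⊕1⊕1⊕1⊕1⊕0⊕1⊕1 = 0
p8 = XOR of data positions {9,10,11,12,13,14,15,24,25,26,27,28,29,30,31} = 1⊕0⊕1⊕1⊕0⊕0⊕1⊕0⊕1⊕1⊕1⊕1⊕0⊕1⊕1 = 0
p16 = XOR of data positions {17,18,19,20,21,22,23,24,25,26,27,28,29,30,31} = 0⊕0⊕1⊕0⊕1⊕1⊕1⊕0⊕1⊕1⊕1⊕1⊕0⊕1⊕1 = 0
Codeword b1..b31 = 0000110010110010001011101111011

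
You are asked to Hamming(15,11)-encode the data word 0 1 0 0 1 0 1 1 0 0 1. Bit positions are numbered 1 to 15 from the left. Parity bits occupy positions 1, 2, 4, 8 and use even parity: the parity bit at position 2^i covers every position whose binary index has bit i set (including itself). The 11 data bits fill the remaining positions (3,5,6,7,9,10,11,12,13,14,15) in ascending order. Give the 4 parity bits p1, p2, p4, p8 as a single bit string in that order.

0010

Place data bits at non-power-of-two positions: b3=0, b5=1, b6=0, b7=0, b9=1, b10=0, b11=1, b12=1, b13=0, b14=0, b15=1.
p1 = XOR of data positions {3,5,7,9,11,13,15} = 0⊕1⊕0⊕1⊕1⊕0⊕1 = 0
p2 = XOR of data positions {3,6,7,10,11,14,15} = 0⊕0⊕0⊕0⊕1⊕0⊕1 = 0
p4 = XOR of data positions {5,6,7,12,13,14,15} = 1⊕0⊕0⊕1⊕0⊕0⊕1 = 1
p8 = XOR of data positions {9,10,11,12,13,14,15} = 1⊕0⊕1⊕1⊕0⊕0⊕1 = 0
Parity bits p1,p2,p4,p8 = 0010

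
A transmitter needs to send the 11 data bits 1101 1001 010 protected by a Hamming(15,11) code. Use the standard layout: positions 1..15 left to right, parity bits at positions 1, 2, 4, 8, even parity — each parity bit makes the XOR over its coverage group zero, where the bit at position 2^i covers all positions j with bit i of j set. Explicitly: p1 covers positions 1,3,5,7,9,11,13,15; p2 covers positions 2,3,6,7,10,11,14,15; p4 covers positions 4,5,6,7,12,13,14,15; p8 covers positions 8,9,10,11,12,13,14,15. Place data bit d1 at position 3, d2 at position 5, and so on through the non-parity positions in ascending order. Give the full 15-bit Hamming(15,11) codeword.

Place data bits at non-power-of-two positions: b3=1, b5=1, b6=0, b7=1, b9=1, b10=0, b11=0, b12=1, b13=0, b14=1, b15=0.
p1 = XOR of data positions {3,5,7,9,11,13,15} = 1⊕1⊕1⊕1⊕0⊕0⊕0 = 0
p2 = XOR of data positions {3,6,7,10,11,14,15} = 1⊕0⊕1⊕0⊕0⊕1⊕0 = 1
p4 = XOR of data positions {5,6,7,12,13,14,15} = 1⊕0⊕1⊕1⊕0⊕1⊕0 = 0
p8 = XOR of data positions {9,10,11,12,13,14,15} = 1⊕0⊕0⊕1⊕0⊕1⊕0 = 1
Codeword b1..b15 = 011010111001010

011010111001010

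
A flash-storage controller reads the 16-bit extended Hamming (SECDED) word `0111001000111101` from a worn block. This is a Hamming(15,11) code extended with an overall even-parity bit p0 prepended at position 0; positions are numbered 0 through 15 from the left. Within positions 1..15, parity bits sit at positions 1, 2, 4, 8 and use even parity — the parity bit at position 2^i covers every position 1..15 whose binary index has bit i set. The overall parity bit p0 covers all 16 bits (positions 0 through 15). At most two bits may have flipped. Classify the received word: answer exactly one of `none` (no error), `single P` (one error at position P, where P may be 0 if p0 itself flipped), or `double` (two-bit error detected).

single 9

s1: b1⊕b3⊕b5⊕b7⊕b9⊕b11⊕b13⊕b15 = 1⊕1⊕0⊕0⊕0⊕1⊕1⊕1 = 1
s2: b2⊕b3⊕b6⊕b7⊕b10⊕b11⊕b14⊕b15 = 1⊕1⊕1⊕0⊕1⊕1⊕0⊕1 = 0
s4: b4⊕b5⊕b6⊕b7⊕b12⊕b13⊕b14⊕b15 = 0⊕0⊕1⊕0⊕1⊕1⊕0⊕1 = 0
s8: b8⊕b9⊕b10⊕b11⊕b12⊕b13⊕b14⊕b15 = 0⊕0⊕1⊕1⊕1⊕1⊕0⊕1 = 1
Syndrome (s8...s1) = 1001 → position 9.
Overall parity (XOR of all 16 bits, including p0): 0⊕1⊕1⊕1⊕0⊕0⊕1⊕0⊕0⊕0⊕1⊕1⊕1⊕1⊕0⊕1 = 1
Overall=1, syndrome position=9 → single-bit error at position 9.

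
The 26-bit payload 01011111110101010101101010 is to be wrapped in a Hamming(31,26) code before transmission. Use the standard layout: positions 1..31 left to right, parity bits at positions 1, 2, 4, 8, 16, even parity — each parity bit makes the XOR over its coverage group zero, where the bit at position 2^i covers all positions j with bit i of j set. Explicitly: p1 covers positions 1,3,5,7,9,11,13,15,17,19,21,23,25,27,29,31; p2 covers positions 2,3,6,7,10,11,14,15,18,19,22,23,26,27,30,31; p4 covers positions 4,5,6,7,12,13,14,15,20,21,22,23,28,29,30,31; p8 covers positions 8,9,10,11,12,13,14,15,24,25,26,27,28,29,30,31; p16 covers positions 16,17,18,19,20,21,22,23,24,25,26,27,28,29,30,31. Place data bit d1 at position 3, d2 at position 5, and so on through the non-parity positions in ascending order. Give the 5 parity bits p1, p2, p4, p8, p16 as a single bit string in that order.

00100

Place data bits at non-power-of-two positions: b3=0, b5=1, b6=0, b7=1, b9=1, b10=1, b11=1, b12=1, b13=1, b14=1, b15=0, b17=1, b18=0, b19=1, b20=0, b21=1, b22=0, b23=1, b24=0, b25=1, b26=1, b27=0, b28=1, b29=0, b30=1, b31=0.
p1 = XOR of data positions {3,5,7,9,11,13,15,17,19,21,23,25,27,29,31} = 0⊕1⊕1⊕1⊕1⊕1⊕0⊕1⊕1⊕1⊕1⊕1⊕0⊕0⊕0 = 0
p2 = XOR of data positions {3,6,7,10,11,14,15,18,19,22,23,26,27,30,31} = 0⊕0⊕1⊕1⊕1⊕1⊕0⊕0⊕1⊕0⊕1⊕1⊕0⊕1⊕0 = 0
p4 = XOR of data positions {5,6,7,12,13,14,15,20,21,22,23,28,29,30,31} = 1⊕0⊕1⊕1⊕1⊕1⊕0⊕0⊕1⊕0⊕1⊕1⊕0⊕1⊕0 = 1
p8 = XOR of data positions {9,10,11,12,13,14,15,24,25,26,27,28,29,30,31} = 1⊕1⊕1⊕1⊕1⊕1⊕0⊕0⊕1⊕1⊕0⊕1⊕0⊕1⊕0 = 0
p16 = XOR of data positions {17,18,19,20,21,22,23,24,25,26,27,28,29,30,31} = 1⊕0⊕1⊕0⊕1⊕0⊕1⊕0⊕1⊕1⊕0⊕1⊕0⊕1⊕0 = 0
Parity bits p1,p2,p4,p8,p16 = 00100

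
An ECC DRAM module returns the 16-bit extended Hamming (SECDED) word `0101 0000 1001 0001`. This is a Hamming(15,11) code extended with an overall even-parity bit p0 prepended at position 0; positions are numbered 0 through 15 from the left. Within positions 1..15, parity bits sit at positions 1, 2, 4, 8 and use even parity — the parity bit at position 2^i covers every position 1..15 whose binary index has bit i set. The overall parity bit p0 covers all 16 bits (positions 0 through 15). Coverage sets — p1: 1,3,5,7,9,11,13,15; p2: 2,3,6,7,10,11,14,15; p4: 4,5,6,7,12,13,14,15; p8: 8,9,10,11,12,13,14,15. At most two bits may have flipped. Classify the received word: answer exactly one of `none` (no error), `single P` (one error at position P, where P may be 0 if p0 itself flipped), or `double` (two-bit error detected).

single 14

s1: b1⊕b3⊕b5⊕b7⊕b9⊕b11⊕b13⊕b15 = 1⊕1⊕0⊕0⊕0⊕1⊕0⊕1 = 0
s2: b2⊕b3⊕b6⊕b7⊕b10⊕b11⊕b14⊕b15 = 0⊕1⊕0⊕0⊕0⊕1⊕0⊕1 = 1
s4: b4⊕b5⊕b6⊕b7⊕b12⊕b13⊕b14⊕b15 = 0⊕0⊕0⊕0⊕0⊕0⊕0⊕1 = 1
s8: b8⊕b9⊕b10⊕b11⊕b12⊕b13⊕b14⊕b15 = 1⊕0⊕0⊕1⊕0⊕0⊕0⊕1 = 1
Syndrome (s8...s1) = 1110 → position 14.
Overall parity (XOR of all 16 bits, including p0): 0⊕1⊕0⊕1⊕0⊕0⊕0⊕0⊕1⊕0⊕0⊕1⊕0⊕0⊕0⊕1 = 1
Overall=1, syndrome position=14 → single-bit error at position 14.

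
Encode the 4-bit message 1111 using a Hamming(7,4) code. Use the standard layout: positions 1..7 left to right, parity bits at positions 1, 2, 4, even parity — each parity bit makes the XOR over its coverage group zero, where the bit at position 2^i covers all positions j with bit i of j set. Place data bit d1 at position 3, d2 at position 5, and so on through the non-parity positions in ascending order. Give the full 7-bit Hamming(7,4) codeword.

Place data bits at non-power-of-two positions: b3=1, b5=1, b6=1, b7=1.
p1 = XOR of data positions {3,5,7} = 1⊕1⊕1 = 1
p2 = XOR of data positions {3,6,7} = 1⊕1⊕1 = 1
p4 = XOR of data positions {5,6,7} = 1⊕1⊕1 = 1
Codeword b1..b7 = 1111111

1111111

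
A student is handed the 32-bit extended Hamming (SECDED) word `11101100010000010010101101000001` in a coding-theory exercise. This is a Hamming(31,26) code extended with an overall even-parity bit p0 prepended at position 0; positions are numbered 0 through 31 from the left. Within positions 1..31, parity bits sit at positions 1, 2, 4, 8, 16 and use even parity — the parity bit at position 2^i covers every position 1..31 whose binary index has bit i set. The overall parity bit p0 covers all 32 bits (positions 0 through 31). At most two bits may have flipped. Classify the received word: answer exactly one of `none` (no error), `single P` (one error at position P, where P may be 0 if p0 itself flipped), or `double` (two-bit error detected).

single 5

s1: b1⊕b3⊕b5⊕b7⊕b9⊕b11⊕b13⊕b15⊕b17⊕b19⊕b21⊕b23⊕b25⊕b27⊕b29⊕b31 = 1⊕0⊕1⊕0⊕1⊕0⊕0⊕1⊕0⊕0⊕0⊕1⊕1⊕0⊕0⊕1 = 1
s2: b2⊕b3⊕b6⊕b7⊕b10⊕b11⊕b14⊕b15⊕b18⊕b19⊕b22⊕b23⊕b26⊕b27⊕b30⊕b31 = 1⊕0⊕0⊕0⊕0⊕0⊕0⊕1⊕1⊕0⊕1⊕1⊕0⊕0⊕0⊕1 = 0
s4: b4⊕b5⊕b6⊕b7⊕b12⊕b13⊕b14⊕b15⊕b20⊕b21⊕b22⊕b23⊕b28⊕b29⊕b30⊕b31 = 1⊕1⊕0⊕0⊕0⊕0⊕0⊕1⊕1⊕0⊕1⊕1⊕0⊕0⊕0⊕1 = 1
s8: b8⊕b9⊕b10⊕b11⊕b12⊕b13⊕b14⊕b15⊕b24⊕b25⊕b26⊕b27⊕b28⊕b29⊕b30⊕b31 = 0⊕1⊕0⊕0⊕0⊕0⊕0⊕1⊕0⊕1⊕0⊕0⊕0⊕0⊕0⊕1 = 0
s16: b16⊕b17⊕b18⊕b19⊕b20⊕b21⊕b22⊕b23⊕b24⊕b25⊕b26⊕b27⊕b28⊕b29⊕b30⊕b31 = 0⊕0⊕1⊕0⊕1⊕0⊕1⊕1⊕0⊕1⊕0⊕0⊕0⊕0⊕0⊕1 = 0
Syndrome (s16...s1) = 00101 → position 5.
Overall parity (XOR of all 32 bits, including p0): 1⊕1⊕1⊕0⊕1⊕1⊕0⊕0⊕0⊕1⊕0⊕0⊕0⊕0⊕0⊕1⊕0⊕0⊕1⊕0⊕1⊕0⊕1⊕1⊕0⊕1⊕0⊕0⊕0⊕0⊕0⊕1 = 1
Overall=1, syndrome position=5 → single-bit error at position 5.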